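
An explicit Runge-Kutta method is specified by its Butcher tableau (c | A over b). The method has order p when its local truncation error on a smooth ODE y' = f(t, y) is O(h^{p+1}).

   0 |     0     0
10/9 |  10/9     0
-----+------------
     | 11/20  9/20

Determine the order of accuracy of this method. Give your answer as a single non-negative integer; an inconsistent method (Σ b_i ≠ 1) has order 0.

2

b = (11/20, 9/20)
c = (0, 10/9)
Σ b_i: 11/20·1 + 9/20·1 = 1 ✓
b·c: 9/20·10/9 = 1/2 ✓; 2 stages ⇒ order 2.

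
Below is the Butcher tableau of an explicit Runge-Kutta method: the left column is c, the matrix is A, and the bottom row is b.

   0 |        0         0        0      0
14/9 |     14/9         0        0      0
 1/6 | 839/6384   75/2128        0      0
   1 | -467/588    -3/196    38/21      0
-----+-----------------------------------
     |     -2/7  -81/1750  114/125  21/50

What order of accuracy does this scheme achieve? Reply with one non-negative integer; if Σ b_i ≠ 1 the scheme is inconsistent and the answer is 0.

b = (-2/7, -81/1750, 114/125, 21/50)
c = (0, 14/9, 1/6, 1)
Ac = (0, 0, 25/456, 5/18)
Σ b_i: (-2/7)·1 + (-81/1750)·1 + 114/125·1 + 21/50·1 = 1 ✓
b·c: (-81/1750)·14/9 + 114/125·1/6 + 21/50·1 = 1/2 ✓
b·c²: (-81/1750)·196/81 + 114/125·1/36 + 21/50·1 = 1/3 ✓
b·Ac: 114/125·25/456 + 21/50·5/18 = 1/6 ✓
b·c³: (-81/1750)·2744/729 + 114/125·1/216 + 21/50·1 = 1/4 ✓
b·(c∘Ac): 114/125·25/2736 + 21/50·5/18 = 1/8 ✓
b·Ac²: 114/125·175/2052 + 21/50·5/378 = 1/12 ✓
b·A²c: 21/50·25/252 = 1/24 ✓; 4 stages ⇒ order 4.

4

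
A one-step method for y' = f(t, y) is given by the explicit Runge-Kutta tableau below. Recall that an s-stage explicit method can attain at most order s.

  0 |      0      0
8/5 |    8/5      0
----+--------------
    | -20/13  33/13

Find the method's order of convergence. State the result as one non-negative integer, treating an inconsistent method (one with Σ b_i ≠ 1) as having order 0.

b = (-20/13, 33/13)
c = (0, 8/5)
Σ b_i: (-20/13)·1 + 33/13·1 = 1 ✓
b·c: 33/13·8/5 = 264/65 ≠ 1/2 ⇒ order 1.

1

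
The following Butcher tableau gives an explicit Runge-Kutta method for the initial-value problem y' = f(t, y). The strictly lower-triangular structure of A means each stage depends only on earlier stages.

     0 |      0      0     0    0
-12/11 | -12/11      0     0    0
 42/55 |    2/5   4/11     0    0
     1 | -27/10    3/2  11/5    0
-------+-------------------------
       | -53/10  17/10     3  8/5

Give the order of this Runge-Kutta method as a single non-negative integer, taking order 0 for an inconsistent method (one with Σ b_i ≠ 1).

1

b = (-53/10, 17/10, 3, 8/5)
c = (0, -12/11, 42/55, 1)
Ac = (0, 0, -48/121, 12/275)
Σ b_i: (-53/10)·1 + 17/10·1 + 3·1 + 8/5·1 = 1 ✓
b·c: 17/10·(-12/11) + 3·42/55 + 8/5·1 = 112/55 ≠ 1/2 ⇒ order 1.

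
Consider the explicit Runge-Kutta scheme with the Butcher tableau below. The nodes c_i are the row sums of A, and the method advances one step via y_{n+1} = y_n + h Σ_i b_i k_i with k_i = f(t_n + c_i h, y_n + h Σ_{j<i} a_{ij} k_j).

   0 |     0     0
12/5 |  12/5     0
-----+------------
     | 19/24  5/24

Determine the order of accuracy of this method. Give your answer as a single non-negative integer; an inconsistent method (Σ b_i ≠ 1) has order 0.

2

b = (19/24, 5/24)
c = (0, 12/5)
Σ b_i: 19/24·1 + 5/24·1 = 1 ✓
b·c: 5/24·12/5 = 1/2 ✓; 2 stages ⇒ order 2.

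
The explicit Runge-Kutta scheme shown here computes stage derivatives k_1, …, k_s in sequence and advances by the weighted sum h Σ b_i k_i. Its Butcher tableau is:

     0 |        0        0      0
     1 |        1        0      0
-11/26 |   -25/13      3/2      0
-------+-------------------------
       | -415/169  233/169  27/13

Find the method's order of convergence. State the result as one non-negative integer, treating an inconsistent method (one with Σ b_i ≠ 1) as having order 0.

2

b = (-415/169, 233/169, 27/13)
c = (0, 1, -11/26)
Ac = (0, 0, 3/2)
Σ b_i: (-415/169)·1 + 233/169·1 + 27/13·1 = 1 ✓
b·c: 233/169·1 + 27/13·(-11/26) = 1/2 ✓
b·c²: 233/169·1 + 27/13·121/676 = 15383/8788 ≠ 1/3 ⇒ order 2.
b·Ac: 27/13·3/2 = 81/26 ≠ 1/6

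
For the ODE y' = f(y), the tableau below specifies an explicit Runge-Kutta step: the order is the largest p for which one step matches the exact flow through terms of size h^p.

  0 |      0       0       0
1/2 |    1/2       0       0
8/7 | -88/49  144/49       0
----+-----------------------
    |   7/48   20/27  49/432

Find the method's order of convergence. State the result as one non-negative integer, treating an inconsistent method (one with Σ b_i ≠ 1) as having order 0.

3

b = (7/48, 20/27, 49/432)
c = (0, 1/2, 8/7)
Ac = (0, 0, 72/49)
Σ b_i: 7/48·1 + 20/27·1 + 49/432·1 = 1 ✓
b·c: 20/27·1/2 + 49/432·8/7 = 1/2 ✓
b·c²: 20/27·1/4 + 49/432·64/49 = 1/3 ✓
b·Ac: 49/432·72/49 = 1/6 ✓; 3 stages ⇒ order 3.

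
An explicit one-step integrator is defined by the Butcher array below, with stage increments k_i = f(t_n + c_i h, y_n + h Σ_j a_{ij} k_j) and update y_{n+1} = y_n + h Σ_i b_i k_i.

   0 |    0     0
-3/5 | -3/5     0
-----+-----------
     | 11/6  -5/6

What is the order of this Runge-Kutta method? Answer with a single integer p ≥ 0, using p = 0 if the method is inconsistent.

b = (11/6, -5/6)
c = (0, -3/5)
Σ b_i: 11/6·1 + (-5/6)·1 = 1 ✓
b·c: (-5/6)·(-3/5) = 1/2 ✓; 2 stages ⇒ order 2.

2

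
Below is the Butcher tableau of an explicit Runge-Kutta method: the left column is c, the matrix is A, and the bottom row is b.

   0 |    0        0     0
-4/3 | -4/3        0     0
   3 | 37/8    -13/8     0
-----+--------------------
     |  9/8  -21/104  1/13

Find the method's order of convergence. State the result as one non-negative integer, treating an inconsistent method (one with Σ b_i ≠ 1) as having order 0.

3

b = (9/8, -21/104, 1/13)
c = (0, -4/3, 3)
Ac = (0, 0, 13/6)
Σ b_i: 9/8·1 + (-21/104)·1 + 1/13·1 = 1 ✓
b·c: (-21/104)·(-4/3) + 1/13·3 = 1/2 ✓
b·c²: (-21/104)·16/9 + 1/13·9 = 1/3 ✓
b·Ac: 1/13·13/6 = 1/6 ✓; 3 stages ⇒ order 3.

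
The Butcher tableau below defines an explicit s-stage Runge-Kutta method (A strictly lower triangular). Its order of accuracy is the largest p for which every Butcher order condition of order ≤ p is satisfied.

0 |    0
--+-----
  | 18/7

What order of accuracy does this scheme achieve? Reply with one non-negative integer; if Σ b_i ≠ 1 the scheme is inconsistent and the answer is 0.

0

b = (18/7)
c = (0)
Σ b_i: 18/7·1 = 18/7 ≠ 1 ⇒ order 0.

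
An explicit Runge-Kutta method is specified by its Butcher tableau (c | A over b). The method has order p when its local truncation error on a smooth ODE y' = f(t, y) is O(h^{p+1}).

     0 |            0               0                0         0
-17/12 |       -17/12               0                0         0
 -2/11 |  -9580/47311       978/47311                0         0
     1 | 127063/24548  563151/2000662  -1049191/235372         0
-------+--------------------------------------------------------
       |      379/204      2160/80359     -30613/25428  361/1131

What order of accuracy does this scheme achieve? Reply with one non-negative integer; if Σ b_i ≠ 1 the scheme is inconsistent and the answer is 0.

4

b = (379/204, 2160/80359, -30613/25428, 361/1131)
c = (0, -17/12, -2/11, 1)
Ac = (0, 0, -163/5566, 1189/2888)
Σ b_i: 379/204·1 + 2160/80359·1 + (-30613/25428)·1 + 361/1131·1 = 1 ✓
b·c: 2160/80359·(-17/12) + (-30613/25428)·(-2/11) + 361/1131·1 = 1/2 ✓
b·c²: 2160/80359·289/144 + (-30613/25428)·4/121 + 361/1131·1 = 1/3 ✓
b·Ac: (-30613/25428)·(-163/5566) + 361/1131·1189/2888 = 1/6 ✓
b·c³: 2160/80359·(-4913/1728) + (-30613/25428)·(-8/1331) + 361/1131·1 = 1/4 ✓
b·(c∘Ac): (-30613/25428)·163/30613 + 361/1131·1189/2888 = 1/8 ✓
b·Ac²: (-30613/25428)·2771/66792 + 361/1131·14471/34656 = 1/12 ✓
b·A²c: 361/1131·377/2888 = 1/24 ✓; 4 stages ⇒ order 4.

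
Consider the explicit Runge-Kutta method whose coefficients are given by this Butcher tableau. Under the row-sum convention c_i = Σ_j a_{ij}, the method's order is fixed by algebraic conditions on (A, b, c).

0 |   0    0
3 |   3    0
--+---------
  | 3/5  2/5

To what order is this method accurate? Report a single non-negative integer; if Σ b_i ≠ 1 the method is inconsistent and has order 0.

b = (3/5, 2/5)
c = (0, 3)
Σ b_i: 3/5·1 + 2/5·1 = 1 ✓
b·c: 2/5·3 = 6/5 ≠ 1/2 ⇒ order 1.

1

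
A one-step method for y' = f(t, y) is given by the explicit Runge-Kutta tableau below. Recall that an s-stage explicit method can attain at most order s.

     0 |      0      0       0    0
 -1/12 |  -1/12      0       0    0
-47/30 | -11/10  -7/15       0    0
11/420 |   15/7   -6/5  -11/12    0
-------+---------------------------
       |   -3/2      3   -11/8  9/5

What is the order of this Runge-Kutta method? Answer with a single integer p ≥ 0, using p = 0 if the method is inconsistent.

0

b = (-3/2, 3, -11/8, 9/5)
c = (0, -1/12, -47/30, 11/420)
Ac = (0, 0, 7/180, 553/360)
Σ b_i: (-3/2)·1 + 3·1 + (-11/8)·1 + 9/5·1 = 77/40 ≠ 1 ⇒ order 0.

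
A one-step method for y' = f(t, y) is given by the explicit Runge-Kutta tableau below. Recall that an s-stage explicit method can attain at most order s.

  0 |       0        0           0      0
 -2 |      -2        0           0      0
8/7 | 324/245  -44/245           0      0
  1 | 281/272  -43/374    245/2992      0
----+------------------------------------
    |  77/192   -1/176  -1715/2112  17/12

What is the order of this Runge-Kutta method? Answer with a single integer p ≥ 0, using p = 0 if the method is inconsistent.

b = (77/192, -1/176, -1715/2112, 17/12)
c = (0, -2, 8/7, 1)
Ac = (0, 0, 88/245, 11/34)
Σ b_i: 77/192·1 + (-1/176)·1 + (-1715/2112)·1 + 17/12·1 = 1 ✓
b·c: (-1/176)·(-2) + (-1715/2112)·8/7 + 17/12·1 = 1/2 ✓
b·c²: (-1/176)·4 + (-1715/2112)·64/49 + 17/12·1 = 1/3 ✓
b·Ac: (-1715/2112)·88/245 + 17/12·11/34 = 1/6 ✓
b·c³: (-1/176)·(-8) + (-1715/2112)·512/343 + 17/12·1 = 1/4 ✓
b·(c∘Ac): (-1715/2112)·704/1715 + 17/12·11/34 = 1/8 ✓
b·Ac²: (-1715/2112)·(-176/245) + 17/12·(-6/17) = 1/12 ✓
b·A²c: 17/12·1/34 = 1/24 ✓; 4 stages ⇒ order 4.

4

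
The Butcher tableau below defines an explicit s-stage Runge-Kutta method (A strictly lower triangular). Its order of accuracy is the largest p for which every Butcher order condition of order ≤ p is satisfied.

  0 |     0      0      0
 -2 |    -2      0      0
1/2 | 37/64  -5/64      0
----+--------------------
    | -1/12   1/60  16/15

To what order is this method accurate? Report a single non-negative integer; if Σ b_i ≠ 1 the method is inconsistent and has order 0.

b = (-1/12, 1/60, 16/15)
c = (0, -2, 1/2)
Ac = (0, 0, 5/32)
Σ b_i: (-1/12)·1 + 1/60·1 + 16/15·1 = 1 ✓
b·c: 1/60·(-2) + 16/15·1/2 = 1/2 ✓
b·c²: 1/60·4 + 16/15·1/4 = 1/3 ✓
b·Ac: 16/15·5/32 = 1/6 ✓; 3 stages ⇒ order 3.

3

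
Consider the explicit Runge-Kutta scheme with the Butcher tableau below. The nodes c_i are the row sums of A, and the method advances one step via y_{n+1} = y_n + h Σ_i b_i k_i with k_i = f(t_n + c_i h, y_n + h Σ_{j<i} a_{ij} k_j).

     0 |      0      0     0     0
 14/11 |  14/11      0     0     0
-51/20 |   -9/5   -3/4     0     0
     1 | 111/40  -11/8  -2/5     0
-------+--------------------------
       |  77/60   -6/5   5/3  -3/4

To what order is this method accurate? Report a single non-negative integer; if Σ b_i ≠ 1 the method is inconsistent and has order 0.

1

b = (77/60, -6/5, 5/3, -3/4)
c = (0, 14/11, -51/20, 1)
Ac = (0, 0, -21/22, -73/100)
Σ b_i: 77/60·1 + (-6/5)·1 + 5/3·1 + (-3/4)·1 = 1 ✓
b·c: (-6/5)·14/11 + 5/3·(-51/20) + (-3/4)·1 = -359/55 ≠ 1/2 ⇒ order 1.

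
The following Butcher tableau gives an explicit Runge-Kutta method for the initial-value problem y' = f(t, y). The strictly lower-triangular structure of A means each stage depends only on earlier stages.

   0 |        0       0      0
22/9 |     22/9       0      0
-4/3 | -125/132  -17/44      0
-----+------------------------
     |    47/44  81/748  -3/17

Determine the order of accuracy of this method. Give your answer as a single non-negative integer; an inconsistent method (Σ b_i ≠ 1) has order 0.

b = (47/44, 81/748, -3/17)
c = (0, 22/9, -4/3)
Ac = (0, 0, -17/18)
Σ b_i: 47/44·1 + 81/748·1 + (-3/17)·1 = 1 ✓
b·c: 81/748·22/9 + (-3/17)·(-4/3) = 1/2 ✓
b·c²: 81/748·484/81 + (-3/17)·16/9 = 1/3 ✓
b·Ac: (-3/17)·(-17/18) = 1/6 ✓; 3 stages ⇒ order 3.

3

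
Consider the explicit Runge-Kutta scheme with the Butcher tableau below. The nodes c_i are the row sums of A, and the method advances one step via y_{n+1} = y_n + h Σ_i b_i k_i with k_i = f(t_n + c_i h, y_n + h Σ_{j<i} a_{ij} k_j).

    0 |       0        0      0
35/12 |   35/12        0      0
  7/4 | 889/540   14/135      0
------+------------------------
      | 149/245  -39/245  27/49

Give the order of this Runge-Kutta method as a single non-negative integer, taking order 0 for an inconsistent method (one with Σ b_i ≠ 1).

3

b = (149/245, -39/245, 27/49)
c = (0, 35/12, 7/4)
Ac = (0, 0, 49/162)
Σ b_i: 149/245·1 + (-39/245)·1 + 27/49·1 = 1 ✓
b·c: (-39/245)·35/12 + 27/49·7/4 = 1/2 ✓
b·c²: (-39/245)·1225/144 + 27/49·49/16 = 1/3 ✓
b·Ac: 27/49·49/162 = 1/6 ✓; 3 stages ⇒ order 3.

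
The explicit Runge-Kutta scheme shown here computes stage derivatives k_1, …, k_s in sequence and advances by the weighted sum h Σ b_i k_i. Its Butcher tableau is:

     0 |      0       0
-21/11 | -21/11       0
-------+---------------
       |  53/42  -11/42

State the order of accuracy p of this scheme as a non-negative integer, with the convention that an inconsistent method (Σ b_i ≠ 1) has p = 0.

2

b = (53/42, -11/42)
c = (0, -21/11)
Σ b_i: 53/42·1 + (-11/42)·1 = 1 ✓
b·c: (-11/42)·(-21/11) = 1/2 ✓; 2 stages ⇒ order 2.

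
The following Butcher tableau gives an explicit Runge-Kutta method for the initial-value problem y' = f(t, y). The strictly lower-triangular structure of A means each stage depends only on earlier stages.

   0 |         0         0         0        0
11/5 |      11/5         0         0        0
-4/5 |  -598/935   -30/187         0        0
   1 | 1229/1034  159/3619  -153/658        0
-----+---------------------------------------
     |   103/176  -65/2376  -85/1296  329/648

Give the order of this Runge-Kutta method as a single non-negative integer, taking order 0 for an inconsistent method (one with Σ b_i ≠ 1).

b = (103/176, -65/2376, -85/1296, 329/648)
c = (0, 11/5, -4/5, 1)
Ac = (0, 0, -6/17, 93/329)
Σ b_i: 103/176·1 + (-65/2376)·1 + (-85/1296)·1 + 329/648·1 = 1 ✓
b·c: (-65/2376)·11/5 + (-85/1296)·(-4/5) + 329/648·1 = 1/2 ✓
b·c²: (-65/2376)·121/25 + (-85/1296)·16/25 + 329/648·1 = 1/3 ✓
b·Ac: (-85/1296)·(-6/17) + 329/648·93/329 = 1/6 ✓
b·c³: (-65/2376)·1331/125 + (-85/1296)·(-64/125) + 329/648·1 = 1/4 ✓
b·(c∘Ac): (-85/1296)·24/85 + 329/648·93/329 = 1/8 ✓
b·Ac²: (-85/1296)·(-66/85) + 329/648·3/47 = 1/12 ✓
b·A²c: 329/648·27/329 = 1/24 ✓; 4 stages ⇒ order 4.

4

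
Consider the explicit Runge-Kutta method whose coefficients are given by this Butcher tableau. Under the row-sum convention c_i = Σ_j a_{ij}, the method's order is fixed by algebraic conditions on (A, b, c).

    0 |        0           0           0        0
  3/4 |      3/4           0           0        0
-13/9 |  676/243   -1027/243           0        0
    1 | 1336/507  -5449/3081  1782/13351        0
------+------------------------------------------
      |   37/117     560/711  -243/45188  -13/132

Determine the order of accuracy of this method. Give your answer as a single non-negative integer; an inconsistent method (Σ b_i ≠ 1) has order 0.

4

b = (37/117, 560/711, -243/45188, -13/132)
c = (0, 3/4, -13/9, 1)
Ac = (0, 0, -1027/324, -79/52)
Σ b_i: 37/117·1 + 560/711·1 + (-243/45188)·1 + (-13/132)·1 = 1 ✓
b·c: 560/711·3/4 + (-243/45188)·(-13/9) + (-13/132)·1 = 1/2 ✓
b·c²: 560/711·9/16 + (-243/45188)·169/81 + (-13/132)·1 = 1/3 ✓
b·Ac: (-243/45188)·(-1027/324) + (-13/132)·(-79/52) = 1/6 ✓
b·c³: 560/711·27/64 + (-243/45188)·(-2197/729) + (-13/132)·1 = 1/4 ✓
b·(c∘Ac): (-243/45188)·13351/2916 + (-13/132)·(-79/52) = 1/8 ✓
b·Ac²: (-243/45188)·(-1027/432) + (-13/132)·(-149/208) = 1/12 ✓
b·A²c: (-13/132)·(-11/26) = 1/24 ✓; 4 stages ⇒ order 4.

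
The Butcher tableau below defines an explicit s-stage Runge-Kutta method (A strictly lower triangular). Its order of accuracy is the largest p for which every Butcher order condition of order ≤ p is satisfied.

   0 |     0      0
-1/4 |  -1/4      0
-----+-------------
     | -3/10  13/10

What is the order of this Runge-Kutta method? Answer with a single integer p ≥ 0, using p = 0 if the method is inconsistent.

b = (-3/10, 13/10)
c = (0, -1/4)
Σ b_i: (-3/10)·1 + 13/10·1 = 1 ✓
b·c: 13/10·(-1/4) = -13/40 ≠ 1/2 ⇒ order 1.

1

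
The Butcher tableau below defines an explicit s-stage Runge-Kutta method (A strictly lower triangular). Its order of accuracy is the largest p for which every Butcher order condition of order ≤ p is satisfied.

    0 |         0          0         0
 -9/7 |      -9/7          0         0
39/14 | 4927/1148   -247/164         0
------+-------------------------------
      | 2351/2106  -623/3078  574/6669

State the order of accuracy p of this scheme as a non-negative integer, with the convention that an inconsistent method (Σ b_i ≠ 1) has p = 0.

3

b = (2351/2106, -623/3078, 574/6669)
c = (0, -9/7, 39/14)
Ac = (0, 0, 2223/1148)
Σ b_i: 2351/2106·1 + (-623/3078)·1 + 574/6669·1 = 1 ✓
b·c: (-623/3078)·(-9/7) + 574/6669·39/14 = 1/2 ✓
b·c²: (-623/3078)·81/49 + 574/6669·1521/196 = 1/3 ✓
b·Ac: 574/6669·2223/1148 = 1/6 ✓; 3 stages ⇒ order 3.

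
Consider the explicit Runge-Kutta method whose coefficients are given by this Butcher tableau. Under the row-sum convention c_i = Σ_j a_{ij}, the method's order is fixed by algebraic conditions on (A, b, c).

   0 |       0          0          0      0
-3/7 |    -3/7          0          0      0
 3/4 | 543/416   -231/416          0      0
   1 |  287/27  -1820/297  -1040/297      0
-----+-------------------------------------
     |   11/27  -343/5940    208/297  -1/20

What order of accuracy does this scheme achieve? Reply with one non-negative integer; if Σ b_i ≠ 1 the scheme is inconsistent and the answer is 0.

b = (11/27, -343/5940, 208/297, -1/20)
c = (0, -3/7, 3/4, 1)
Ac = (0, 0, 99/416, 0)
Σ b_i: 11/27·1 + (-343/5940)·1 + 208/297·1 + (-1/20)·1 = 1 ✓
b·c: (-343/5940)·(-3/7) + 208/297·3/4 + (-1/20)·1 = 1/2 ✓
b·c²: (-343/5940)·9/49 + 208/297·9/16 + (-1/20)·1 = 1/3 ✓
b·Ac: 208/297·99/416 = 1/6 ✓
b·c³: (-343/5940)·(-27/343) + 208/297·27/64 + (-1/20)·1 = 1/4 ✓
b·(c∘Ac): 208/297·297/1664 = 1/8 ✓
b·Ac²: 208/297·(-297/2912) + (-1/20)·(-65/21) = 1/12 ✓
b·A²c: (-1/20)·(-5/6) = 1/24 ✓; 4 stages ⇒ order 4.

4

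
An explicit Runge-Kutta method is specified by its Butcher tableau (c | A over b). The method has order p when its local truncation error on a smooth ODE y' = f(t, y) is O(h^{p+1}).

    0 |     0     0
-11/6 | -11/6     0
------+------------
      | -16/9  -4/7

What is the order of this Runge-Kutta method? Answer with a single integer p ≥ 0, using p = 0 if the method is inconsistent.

b = (-16/9, -4/7)
c = (0, -11/6)
Σ b_i: (-16/9)·1 + (-4/7)·1 = -148/63 ≠ 1 ⇒ order 0.

0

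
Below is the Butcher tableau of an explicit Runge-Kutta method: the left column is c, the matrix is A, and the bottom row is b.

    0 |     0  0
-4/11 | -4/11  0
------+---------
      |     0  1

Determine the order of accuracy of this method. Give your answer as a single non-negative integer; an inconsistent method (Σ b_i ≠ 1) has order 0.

b = (0, 1)
c = (0, -4/11)
Σ b_i: 1·1 = 1 ✓
b·c: 1·(-4/11) = -4/11 ≠ 1/2 ⇒ order 1.

1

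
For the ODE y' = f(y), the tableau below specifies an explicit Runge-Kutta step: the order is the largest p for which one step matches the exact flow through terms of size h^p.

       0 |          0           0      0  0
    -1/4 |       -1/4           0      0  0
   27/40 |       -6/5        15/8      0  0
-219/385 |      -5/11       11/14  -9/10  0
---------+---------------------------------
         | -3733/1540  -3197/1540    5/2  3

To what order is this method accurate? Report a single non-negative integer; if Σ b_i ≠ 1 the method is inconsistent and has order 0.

b = (-3733/1540, -3197/1540, 5/2, 3)
c = (0, -1/4, 27/40, -219/385)
Ac = (0, 0, -15/32, -2251/2800)
Σ b_i: (-3733/1540)·1 + (-3197/1540)·1 + 5/2·1 + 3·1 = 1 ✓
b·c: (-3197/1540)·(-1/4) + 5/2·27/40 + 3·(-219/385) = 1/2 ✓
b·c²: (-3197/1540)·1/16 + 5/2·729/1600 + 3·47961/148225 = 37566539/18972800 ≠ 1/3 ⇒ order 2.
b·Ac: 5/2·(-15/32) + 3·(-2251/2800) = -40137/11200 ≠ 1/6

2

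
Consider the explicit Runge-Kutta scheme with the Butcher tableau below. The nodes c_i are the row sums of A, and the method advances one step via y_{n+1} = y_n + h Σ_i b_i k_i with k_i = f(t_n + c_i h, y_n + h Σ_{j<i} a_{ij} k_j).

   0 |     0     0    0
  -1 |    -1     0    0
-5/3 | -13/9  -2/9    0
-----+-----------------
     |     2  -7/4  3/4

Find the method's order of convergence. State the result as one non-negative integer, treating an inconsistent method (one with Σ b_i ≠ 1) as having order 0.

b = (2, -7/4, 3/4)
c = (0, -1, -5/3)
Ac = (0, 0, 2/9)
Σ b_i: 2·1 + (-7/4)·1 + 3/4·1 = 1 ✓
b·c: (-7/4)·(-1) + 3/4·(-5/3) = 1/2 ✓
b·c²: (-7/4)·1 + 3/4·25/9 = 1/3 ✓
b·Ac: 3/4·2/9 = 1/6 ✓; 3 stages ⇒ order 3.

3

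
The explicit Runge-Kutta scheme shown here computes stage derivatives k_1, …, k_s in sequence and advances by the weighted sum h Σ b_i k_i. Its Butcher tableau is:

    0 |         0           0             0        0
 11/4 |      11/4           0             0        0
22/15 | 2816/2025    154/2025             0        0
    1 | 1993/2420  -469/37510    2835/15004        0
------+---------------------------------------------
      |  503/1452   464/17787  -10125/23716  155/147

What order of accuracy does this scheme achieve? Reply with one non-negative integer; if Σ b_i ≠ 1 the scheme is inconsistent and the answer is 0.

b = (503/1452, 464/17787, -10125/23716, 155/147)
c = (0, 11/4, 22/15, 1)
Ac = (0, 0, 847/4050, 301/1240)
Σ b_i: 503/1452·1 + 464/17787·1 + (-10125/23716)·1 + 155/147·1 = 1 ✓
b·c: 464/17787·11/4 + (-10125/23716)·22/15 + 155/147·1 = 1/2 ✓
b·c²: 464/17787·121/16 + (-10125/23716)·484/225 + 155/147·1 = 1/3 ✓
b·Ac: (-10125/23716)·847/4050 + 155/147·301/1240 = 1/6 ✓
b·c³: 464/17787·1331/64 + (-10125/23716)·10648/3375 + 155/147·1 = 1/4 ✓
b·(c∘Ac): (-10125/23716)·9317/30375 + 155/147·301/1240 = 1/8 ✓
b·Ac²: (-10125/23716)·9317/16200 + 155/147·1547/4960 = 1/12 ✓
b·A²c: 155/147·49/1240 = 1/24 ✓; 4 stages ⇒ order 4.

4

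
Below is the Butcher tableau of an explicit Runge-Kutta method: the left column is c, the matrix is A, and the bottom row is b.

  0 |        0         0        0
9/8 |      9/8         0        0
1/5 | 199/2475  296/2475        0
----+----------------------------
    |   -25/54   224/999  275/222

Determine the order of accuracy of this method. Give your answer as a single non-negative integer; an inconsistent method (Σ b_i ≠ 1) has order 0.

3

b = (-25/54, 224/999, 275/222)
c = (0, 9/8, 1/5)
Ac = (0, 0, 37/275)
Σ b_i: (-25/54)·1 + 224/999·1 + 275/222·1 = 1 ✓
b·c: 224/999·9/8 + 275/222·1/5 = 1/2 ✓
b·c²: 224/999·81/64 + 275/222·1/25 = 1/3 ✓
b·Ac: 275/222·37/275 = 1/6 ✓; 3 stages ⇒ order 3.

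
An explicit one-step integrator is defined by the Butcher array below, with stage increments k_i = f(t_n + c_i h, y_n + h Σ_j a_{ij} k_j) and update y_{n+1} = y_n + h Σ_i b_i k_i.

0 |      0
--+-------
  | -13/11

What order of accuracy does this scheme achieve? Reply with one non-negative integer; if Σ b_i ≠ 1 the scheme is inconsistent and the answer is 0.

0

b = (-13/11)
c = (0)
Σ b_i: (-13/11)·1 = -13/11 ≠ 1 ⇒ order 0.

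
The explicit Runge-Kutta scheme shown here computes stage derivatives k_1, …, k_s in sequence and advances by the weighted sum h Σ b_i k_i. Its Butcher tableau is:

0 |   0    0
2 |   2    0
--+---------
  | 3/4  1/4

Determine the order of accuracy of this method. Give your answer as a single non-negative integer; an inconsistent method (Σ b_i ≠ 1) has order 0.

2

b = (3/4, 1/4)
c = (0, 2)
Σ b_i: 3/4·1 + 1/4·1 = 1 ✓
b·c: 1/4·2 = 1/2 ✓; 2 stages ⇒ order 2.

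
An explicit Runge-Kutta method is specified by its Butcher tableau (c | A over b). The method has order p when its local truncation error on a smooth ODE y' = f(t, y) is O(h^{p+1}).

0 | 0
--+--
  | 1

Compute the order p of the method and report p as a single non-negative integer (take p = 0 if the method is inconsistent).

1

b = (1)
c = (0)
Σ b_i: 1·1 = 1 ✓; 1 stage ⇒ order 1.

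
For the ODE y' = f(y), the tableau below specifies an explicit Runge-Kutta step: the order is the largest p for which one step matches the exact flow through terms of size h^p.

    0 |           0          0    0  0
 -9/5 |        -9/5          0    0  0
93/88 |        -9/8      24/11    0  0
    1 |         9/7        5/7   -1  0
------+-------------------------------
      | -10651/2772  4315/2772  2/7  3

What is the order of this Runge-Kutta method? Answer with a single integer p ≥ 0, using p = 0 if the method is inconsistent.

b = (-10651/2772, 4315/2772, 2/7, 3)
c = (0, -9/5, 93/88, 1)
Ac = (0, 0, -216/55, -1443/616)
Σ b_i: (-10651/2772)·1 + 4315/2772·1 + 2/7·1 + 3·1 = 1 ✓
b·c: 4315/2772·(-9/5) + 2/7·93/88 + 3·1 = 1/2 ✓
b·c²: 4315/2772·81/25 + 2/7·8649/7744 + 3·1 = 1133301/135520 ≠ 1/3 ⇒ order 2.
b·Ac: 2/7·(-216/55) + 3·(-1443/616) = -25101/3080 ≠ 1/6

2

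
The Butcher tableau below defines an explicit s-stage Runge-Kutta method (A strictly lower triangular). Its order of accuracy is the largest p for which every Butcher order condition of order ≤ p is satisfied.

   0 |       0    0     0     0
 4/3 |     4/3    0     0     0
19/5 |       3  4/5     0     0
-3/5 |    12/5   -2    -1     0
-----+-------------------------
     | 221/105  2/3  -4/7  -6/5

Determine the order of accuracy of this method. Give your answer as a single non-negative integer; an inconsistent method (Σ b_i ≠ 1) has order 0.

1

b = (221/105, 2/3, -4/7, -6/5)
c = (0, 4/3, 19/5, -3/5)
Ac = (0, 0, 16/15, -97/15)
Σ b_i: 221/105·1 + 2/3·1 + (-4/7)·1 + (-6/5)·1 = 1 ✓
b·c: 2/3·4/3 + (-4/7)·19/5 + (-6/5)·(-3/5) = -886/1575 ≠ 1/2 ⇒ order 1.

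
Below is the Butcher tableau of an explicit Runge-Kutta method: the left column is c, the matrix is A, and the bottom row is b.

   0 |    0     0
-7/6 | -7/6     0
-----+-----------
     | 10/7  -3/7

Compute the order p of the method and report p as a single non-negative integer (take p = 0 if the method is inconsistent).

b = (10/7, -3/7)
c = (0, -7/6)
Σ b_i: 10/7·1 + (-3/7)·1 = 1 ✓
b·c: (-3/7)·(-7/6) = 1/2 ✓; 2 stages ⇒ order 2.

2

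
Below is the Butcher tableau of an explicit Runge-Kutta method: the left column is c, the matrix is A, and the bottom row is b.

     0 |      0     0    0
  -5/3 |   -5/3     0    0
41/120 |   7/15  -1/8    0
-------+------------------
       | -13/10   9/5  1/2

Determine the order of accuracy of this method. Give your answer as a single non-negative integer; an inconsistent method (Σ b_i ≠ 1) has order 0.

b = (-13/10, 9/5, 1/2)
c = (0, -5/3, 41/120)
Ac = (0, 0, 5/24)
Σ b_i: (-13/10)·1 + 9/5·1 + 1/2·1 = 1 ✓
b·c: 9/5·(-5/3) + 1/2·41/120 = -679/240 ≠ 1/2 ⇒ order 1.

1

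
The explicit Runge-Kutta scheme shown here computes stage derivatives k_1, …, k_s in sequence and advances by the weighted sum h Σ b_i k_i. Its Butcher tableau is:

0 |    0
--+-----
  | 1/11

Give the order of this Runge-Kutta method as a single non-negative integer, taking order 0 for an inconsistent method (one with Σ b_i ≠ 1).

b = (1/11)
c = (0)
Σ b_i: 1/11·1 = 1/11 ≠ 1 ⇒ order 0.

0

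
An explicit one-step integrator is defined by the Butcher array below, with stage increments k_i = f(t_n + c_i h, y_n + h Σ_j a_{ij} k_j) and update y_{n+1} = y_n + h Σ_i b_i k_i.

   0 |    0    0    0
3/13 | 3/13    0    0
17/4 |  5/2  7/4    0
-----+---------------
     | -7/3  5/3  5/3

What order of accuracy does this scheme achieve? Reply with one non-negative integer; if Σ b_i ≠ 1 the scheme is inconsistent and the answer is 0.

b = (-7/3, 5/3, 5/3)
c = (0, 3/13, 17/4)
Ac = (0, 0, 21/52)
Σ b_i: (-7/3)·1 + 5/3·1 + 5/3·1 = 1 ✓
b·c: 5/3·3/13 + 5/3·17/4 = 1165/156 ≠ 1/2 ⇒ order 1.

1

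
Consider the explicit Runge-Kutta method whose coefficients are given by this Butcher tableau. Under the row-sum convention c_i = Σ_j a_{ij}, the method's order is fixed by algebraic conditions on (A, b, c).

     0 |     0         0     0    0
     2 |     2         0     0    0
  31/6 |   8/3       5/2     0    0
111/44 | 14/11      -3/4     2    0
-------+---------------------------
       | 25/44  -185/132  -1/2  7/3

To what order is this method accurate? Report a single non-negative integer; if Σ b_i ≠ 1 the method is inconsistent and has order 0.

b = (25/44, -185/132, -1/2, 7/3)
c = (0, 2, 31/6, 111/44)
Ac = (0, 0, 5, 53/6)
Σ b_i: 25/44·1 + (-185/132)·1 + (-1/2)·1 + 7/3·1 = 1 ✓
b·c: (-185/132)·2 + (-1/2)·31/6 + 7/3·111/44 = 1/2 ✓
b·c²: (-185/132)·4 + (-1/2)·961/36 + 7/3·12321/1936 = -71501/17424 ≠ 1/3 ⇒ order 2.
b·Ac: (-1/2)·5 + 7/3·53/6 = 163/9 ≠ 1/6

2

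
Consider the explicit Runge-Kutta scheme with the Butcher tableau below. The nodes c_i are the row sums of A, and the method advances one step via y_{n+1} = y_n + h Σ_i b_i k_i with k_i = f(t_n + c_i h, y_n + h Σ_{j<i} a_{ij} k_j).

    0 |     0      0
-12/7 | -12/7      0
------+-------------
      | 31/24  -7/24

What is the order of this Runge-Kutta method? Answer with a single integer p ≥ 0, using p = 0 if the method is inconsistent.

2

b = (31/24, -7/24)
c = (0, -12/7)
Σ b_i: 31/24·1 + (-7/24)·1 = 1 ✓
b·c: (-7/24)·(-12/7) = 1/2 ✓; 2 stages ⇒ order 2.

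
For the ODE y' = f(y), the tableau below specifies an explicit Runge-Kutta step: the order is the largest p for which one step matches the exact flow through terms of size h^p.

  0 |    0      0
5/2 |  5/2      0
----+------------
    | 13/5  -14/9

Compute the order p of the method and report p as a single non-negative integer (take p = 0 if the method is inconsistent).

0

b = (13/5, -14/9)
c = (0, 5/2)
Σ b_i: 13/5·1 + (-14/9)·1 = 47/45 ≠ 1 ⇒ order 0.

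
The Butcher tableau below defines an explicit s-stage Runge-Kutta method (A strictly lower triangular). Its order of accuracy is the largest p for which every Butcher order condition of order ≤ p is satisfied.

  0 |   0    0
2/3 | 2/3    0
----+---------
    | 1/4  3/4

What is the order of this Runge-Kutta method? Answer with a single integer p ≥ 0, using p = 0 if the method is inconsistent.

2

b = (1/4, 3/4)
c = (0, 2/3)
Σ b_i: 1/4·1 + 3/4·1 = 1 ✓
b·c: 3/4·2/3 = 1/2 ✓; 2 stages ⇒ order 2.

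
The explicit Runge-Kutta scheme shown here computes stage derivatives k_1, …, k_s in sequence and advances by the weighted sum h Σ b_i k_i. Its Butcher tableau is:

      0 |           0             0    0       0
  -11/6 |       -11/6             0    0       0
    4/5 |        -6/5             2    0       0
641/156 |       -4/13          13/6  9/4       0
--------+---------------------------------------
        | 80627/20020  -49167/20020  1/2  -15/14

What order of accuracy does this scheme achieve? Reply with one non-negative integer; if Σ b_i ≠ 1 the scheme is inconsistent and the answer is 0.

2

b = (80627/20020, -49167/20020, 1/2, -15/14)
c = (0, -11/6, 4/5, 641/156)
Ac = (0, 0, -11/3, -391/180)
Σ b_i: 80627/20020·1 + (-49167/20020)·1 + 1/2·1 + (-15/14)·1 = 1 ✓
b·c: (-49167/20020)·(-11/6) + 1/2·4/5 + (-15/14)·641/156 = 1/2 ✓
b·c²: (-49167/20020)·121/36 + 1/2·16/25 + (-15/14)·410881/24336 = -73887851/2839200 ≠ 1/3 ⇒ order 2.
b·Ac: 1/2·(-11/3) + (-15/14)·(-391/180) = 83/168 ≠ 1/6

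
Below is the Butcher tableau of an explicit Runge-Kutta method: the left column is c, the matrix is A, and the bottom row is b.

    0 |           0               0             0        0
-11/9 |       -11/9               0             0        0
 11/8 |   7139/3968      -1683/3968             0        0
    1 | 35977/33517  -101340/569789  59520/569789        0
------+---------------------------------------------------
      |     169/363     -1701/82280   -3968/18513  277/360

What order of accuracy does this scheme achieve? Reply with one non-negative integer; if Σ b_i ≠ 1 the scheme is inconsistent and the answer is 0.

b = (169/363, -1701/82280, -3968/18513, 277/360)
c = (0, -11/9, 11/8, 1)
Ac = (0, 0, 2057/3968, 100/277)
Σ b_i: 169/363·1 + (-1701/82280)·1 + (-3968/18513)·1 + 277/360·1 = 1 ✓
b·c: (-1701/82280)·(-11/9) + (-3968/18513)·11/8 + 277/360·1 = 1/2 ✓
b·c²: (-1701/82280)·121/81 + (-3968/18513)·121/64 + 277/360·1 = 1/3 ✓
b·Ac: (-3968/18513)·2057/3968 + 277/360·100/277 = 1/6 ✓
b·c³: (-1701/82280)·(-1331/729) + (-3968/18513)·1331/512 + 277/360·1 = 1/4 ✓
b·(c∘Ac): (-3968/18513)·22627/31744 + 277/360·100/277 = 1/8 ✓
b·Ac²: (-3968/18513)·(-22627/35712) + 277/360·(-170/2493) = 1/12 ✓
b·A²c: 277/360·15/277 = 1/24 ✓; 4 stages ⇒ order 4.

4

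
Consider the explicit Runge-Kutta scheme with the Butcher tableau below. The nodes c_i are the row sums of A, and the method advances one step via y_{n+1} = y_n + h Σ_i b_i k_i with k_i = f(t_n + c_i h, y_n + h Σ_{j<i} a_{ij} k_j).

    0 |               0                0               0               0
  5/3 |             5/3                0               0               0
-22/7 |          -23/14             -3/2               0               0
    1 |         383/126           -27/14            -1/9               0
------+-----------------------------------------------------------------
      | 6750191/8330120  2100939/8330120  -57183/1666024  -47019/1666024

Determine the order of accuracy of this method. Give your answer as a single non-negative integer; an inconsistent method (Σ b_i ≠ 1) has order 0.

3

b = (6750191/8330120, 2100939/8330120, -57183/1666024, -47019/1666024)
c = (0, 5/3, -22/7, 1)
Ac = (0, 0, -5/2, -361/126)
Σ b_i: 6750191/8330120·1 + 2100939/8330120·1 + (-57183/1666024)·1 + (-47019/1666024)·1 = 1 ✓
b·c: 2100939/8330120·5/3 + (-57183/1666024)·(-22/7) + (-47019/1666024)·1 = 1/2 ✓
b·c²: 2100939/8330120·25/9 + (-57183/1666024)·484/49 + (-47019/1666024)·1 = 1/3 ✓
b·Ac: (-57183/1666024)·(-5/2) + (-47019/1666024)·(-361/126) = 1/6 ✓
b·c³: 2100939/8330120·125/27 + (-57183/1666024)·(-10648/343) + (-47019/1666024)·1 = 115714261/52479756 ≠ 1/4 ⇒ order 3.
b·(c∘Ac): (-57183/1666024)·55/7 + (-47019/1666024)·(-361/126) = -1887491/9996144 ≠ 1/8
b·Ac²: (-57183/1666024)·(-25/6) + (-47019/1666024)·(-5693/882) = 5688413/17493252 ≠ 1/12
b·A²c: (-47019/1666024)·5/18 = -78365/9996144 ≠ 1/24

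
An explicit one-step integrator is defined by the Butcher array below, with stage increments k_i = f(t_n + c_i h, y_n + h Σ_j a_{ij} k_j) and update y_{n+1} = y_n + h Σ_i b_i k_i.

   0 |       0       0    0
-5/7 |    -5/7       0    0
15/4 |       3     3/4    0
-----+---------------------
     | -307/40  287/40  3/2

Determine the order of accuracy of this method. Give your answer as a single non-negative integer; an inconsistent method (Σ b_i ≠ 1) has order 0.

2

b = (-307/40, 287/40, 3/2)
c = (0, -5/7, 15/4)
Ac = (0, 0, -15/28)
Σ b_i: (-307/40)·1 + 287/40·1 + 3/2·1 = 1 ✓
b·c: 287/40·(-5/7) + 3/2·15/4 = 1/2 ✓
b·c²: 287/40·25/49 + 3/2·225/16 = 5545/224 ≠ 1/3 ⇒ order 2.
b·Ac: 3/2·(-15/28) = -45/56 ≠ 1/6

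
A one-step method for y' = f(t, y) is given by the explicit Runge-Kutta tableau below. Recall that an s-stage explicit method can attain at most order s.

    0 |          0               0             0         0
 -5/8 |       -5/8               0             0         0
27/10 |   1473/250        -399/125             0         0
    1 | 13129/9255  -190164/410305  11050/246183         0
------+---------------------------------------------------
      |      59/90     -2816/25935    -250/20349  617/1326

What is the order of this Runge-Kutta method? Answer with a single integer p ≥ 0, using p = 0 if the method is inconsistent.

4

b = (59/90, -2816/25935, -250/20349, 617/1326)
c = (0, -5/8, 27/10, 1)
Ac = (0, 0, 399/200, 507/1234)
Σ b_i: 59/90·1 + (-2816/25935)·1 + (-250/20349)·1 + 617/1326·1 = 1 ✓
b·c: (-2816/25935)·(-5/8) + (-250/20349)·27/10 + 617/1326·1 = 1/2 ✓
b·c²: (-2816/25935)·25/64 + (-250/20349)·729/100 + 617/1326·1 = 1/3 ✓
b·Ac: (-250/20349)·399/200 + 617/1326·507/1234 = 1/6 ✓
b·c³: (-2816/25935)·(-125/512) + (-250/20349)·19683/1000 + 617/1326·1 = 1/4 ✓
b·(c∘Ac): (-250/20349)·10773/2000 + 617/1326·507/1234 = 1/8 ✓
b·Ac²: (-250/20349)·(-399/320) + 617/1326·1443/9872 = 1/12 ✓
b·A²c: 617/1326·221/2468 = 1/24 ✓; 4 stages ⇒ order 4.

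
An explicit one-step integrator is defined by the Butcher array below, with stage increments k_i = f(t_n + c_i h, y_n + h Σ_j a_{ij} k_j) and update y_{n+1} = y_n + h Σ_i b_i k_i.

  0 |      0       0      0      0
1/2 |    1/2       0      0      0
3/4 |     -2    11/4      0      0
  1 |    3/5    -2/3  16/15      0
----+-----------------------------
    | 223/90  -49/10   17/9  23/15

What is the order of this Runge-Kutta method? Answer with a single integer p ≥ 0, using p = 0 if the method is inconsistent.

b = (223/90, -49/10, 17/9, 23/15)
c = (0, 1/2, 3/4, 1)
Ac = (0, 0, 11/8, 7/15)
Σ b_i: 223/90·1 + (-49/10)·1 + 17/9·1 + 23/15·1 = 1 ✓
b·c: (-49/10)·1/2 + 17/9·3/4 + 23/15·1 = 1/2 ✓
b·c²: (-49/10)·1/4 + 17/9·9/16 + 23/15·1 = 329/240 ≠ 1/3 ⇒ order 2.
b·Ac: 17/9·11/8 + 23/15·7/15 = 5963/1800 ≠ 1/6

2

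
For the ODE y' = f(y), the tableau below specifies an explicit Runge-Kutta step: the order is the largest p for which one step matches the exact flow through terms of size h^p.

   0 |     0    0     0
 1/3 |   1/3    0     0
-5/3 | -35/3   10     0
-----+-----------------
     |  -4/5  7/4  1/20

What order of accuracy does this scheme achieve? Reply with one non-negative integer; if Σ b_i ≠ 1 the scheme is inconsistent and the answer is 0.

3

b = (-4/5, 7/4, 1/20)
c = (0, 1/3, -5/3)
Ac = (0, 0, 10/3)
Σ b_i: (-4/5)·1 + 7/4·1 + 1/20·1 = 1 ✓
b·c: 7/4·1/3 + 1/20·(-5/3) = 1/2 ✓
b·c²: 7/4·1/9 + 1/20·25/9 = 1/3 ✓
b·Ac: 1/20·10/3 = 1/6 ✓; 3 stages ⇒ order 3.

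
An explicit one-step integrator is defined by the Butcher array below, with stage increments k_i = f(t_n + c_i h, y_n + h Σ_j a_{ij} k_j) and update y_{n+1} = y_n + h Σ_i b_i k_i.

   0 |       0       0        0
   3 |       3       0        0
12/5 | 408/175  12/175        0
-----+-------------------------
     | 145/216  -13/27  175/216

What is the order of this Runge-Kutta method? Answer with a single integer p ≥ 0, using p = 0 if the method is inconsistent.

b = (145/216, -13/27, 175/216)
c = (0, 3, 12/5)
Ac = (0, 0, 36/175)
Σ b_i: 145/216·1 + (-13/27)·1 + 175/216·1 = 1 ✓
b·c: (-13/27)·3 + 175/216·12/5 = 1/2 ✓
b·c²: (-13/27)·9 + 175/216·144/25 = 1/3 ✓
b·Ac: 175/216·36/175 = 1/6 ✓; 3 stages ⇒ order 3.

3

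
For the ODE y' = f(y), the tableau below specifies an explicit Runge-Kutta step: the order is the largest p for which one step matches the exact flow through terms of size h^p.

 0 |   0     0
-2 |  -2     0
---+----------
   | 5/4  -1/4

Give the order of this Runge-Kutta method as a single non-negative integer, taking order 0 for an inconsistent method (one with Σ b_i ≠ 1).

2

b = (5/4, -1/4)
c = (0, -2)
Σ b_i: 5/4·1 + (-1/4)·1 = 1 ✓
b·c: (-1/4)·(-2) = 1/2 ✓; 2 stages ⇒ order 2.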